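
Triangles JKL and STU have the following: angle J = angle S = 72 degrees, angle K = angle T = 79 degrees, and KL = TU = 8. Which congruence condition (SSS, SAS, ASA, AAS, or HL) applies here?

The given information matches AAS: Two pairs of corresponding angles and a non-included side are equal (Angle-Angle-Side).

AAS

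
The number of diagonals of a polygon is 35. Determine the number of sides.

Using d = n(n - 3)/2, we solve 35 = n(n - 3)/2.
So n(n - 3) = 70.
Testing n = 10: 10 * 7 = 70 = 70. Correct.
The polygon has 10 sides.

10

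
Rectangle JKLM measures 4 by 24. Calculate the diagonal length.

d = sqrt(4^2 + 24^2) = sqrt(592) = 4*sqrt(37)

4*sqrt(37)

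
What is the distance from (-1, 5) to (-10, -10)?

d = sqrt((-9)^2 + (-15)^2) = sqrt(306) = 3*sqrt(34)

3*sqrt(34)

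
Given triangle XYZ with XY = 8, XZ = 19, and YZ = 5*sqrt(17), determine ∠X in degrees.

By the inverse law of cosines: cos(X) = (XY² + XZ² - YZ²) / (2 × XY × XZ)
cos(X) = (8² + 19² - (5*sqrt(17))²) / (2 × 8 × 19)
cos(X) = (64 + 361 - (425)) / 304
cos(X) = 0
X = arccos(0) = 90°

90°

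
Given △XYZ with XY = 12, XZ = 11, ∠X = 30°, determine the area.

Area = (1/2) * XY * XZ * sin(X)
Area = (1/2) * 12 * 11 * sin(30°)
Area = (1/2) * 12 * 11 * 1/2
Area = 33

33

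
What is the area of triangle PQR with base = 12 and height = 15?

Area = (1/2) * base * height
Area = (1/2) * 12 * 15
Area = 90

90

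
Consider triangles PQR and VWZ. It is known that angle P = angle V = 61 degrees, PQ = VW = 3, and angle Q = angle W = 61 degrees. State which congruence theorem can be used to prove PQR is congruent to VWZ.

The given information matches ASA: Two pairs of corresponding angles and the included side are equal (Angle-Side-Angle).

ASA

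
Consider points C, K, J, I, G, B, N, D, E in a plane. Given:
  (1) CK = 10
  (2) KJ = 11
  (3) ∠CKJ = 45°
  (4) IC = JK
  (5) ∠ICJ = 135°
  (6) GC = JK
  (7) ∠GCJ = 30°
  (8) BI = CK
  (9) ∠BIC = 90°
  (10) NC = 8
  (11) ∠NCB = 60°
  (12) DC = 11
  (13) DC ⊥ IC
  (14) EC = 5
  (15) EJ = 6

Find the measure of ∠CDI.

From the given relations: IC = JK = 11.
Step 1: By the law of cosines on triangle DCI: DI² = 11² + 11² − 2·11·11·cos(90°) = 242, so DI = 11·√2.
Step 2: By the inverse law of cosines on triangle CDI: cos(∠CDI) = (11² + (11·√2)² − 11²) / (2·11·11·√2) = 242/342.24 = 0.7071, so ∠CDI = 45°.

Therefore, the measure of angle ∠CDI = 45°.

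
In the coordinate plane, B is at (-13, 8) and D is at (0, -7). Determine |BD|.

The horizontal distance is |0 - -13| = 13 and the vertical distance is |-7 - 8| = 15.
By the Pythagorean theorem, d = sqrt(13^2 + 15^2) = sqrt(394).

sqrt(394)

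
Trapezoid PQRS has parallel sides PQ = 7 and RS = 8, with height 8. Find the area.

A trapezoid's area equals the midsegment times the height.
The midsegment is (7 + 8) / 2 = 15/2.
Area = 15/2 * 8 = 60.

60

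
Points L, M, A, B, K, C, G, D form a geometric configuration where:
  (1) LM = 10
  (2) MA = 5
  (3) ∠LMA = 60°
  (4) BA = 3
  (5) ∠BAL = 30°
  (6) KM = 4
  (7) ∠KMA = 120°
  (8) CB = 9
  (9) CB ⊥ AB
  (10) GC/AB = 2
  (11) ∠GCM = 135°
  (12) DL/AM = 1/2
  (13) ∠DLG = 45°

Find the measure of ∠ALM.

Step 1: By the law of cosines on triangle LMA: LA² = 10² + 5² − 2·10·5·cos(60°) = 75, so LA = 5·√3.
Step 2: By the inverse law of cosines on triangle ALM: cos(∠ALM) = ((5·√3)² + 10² − 5²) / (2·5·√3·10) = 150/173.21 = 0.866, so ∠ALM = 30°.

Therefore, the measure of angle ∠ALM = 30°.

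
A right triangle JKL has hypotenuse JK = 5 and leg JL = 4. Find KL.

Rearranging the Pythagorean theorem to solve for the unknown leg:
leg^2 = hypotenuse^2 - known_leg^2 = 25 - 16 = 9
leg = sqrt(9) = 3.

3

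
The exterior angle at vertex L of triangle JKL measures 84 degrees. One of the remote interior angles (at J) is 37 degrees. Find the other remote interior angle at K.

The exterior angle theorem states that an exterior angle equals the sum of the two non-adjacent interior angles.
So 84 = 37 + angle K, which gives angle K = 84 - 37 = 47 degrees.

47 degrees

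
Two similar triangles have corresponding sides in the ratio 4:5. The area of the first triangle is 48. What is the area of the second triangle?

The ratio of areas of similar triangles = (side ratio)^2.
Side ratio = 4:5, so area ratio = 16:25.
Area of the second triangle / Area of the first triangle = 25/16
Area of the second triangle = 48 * 25/16 = 75

75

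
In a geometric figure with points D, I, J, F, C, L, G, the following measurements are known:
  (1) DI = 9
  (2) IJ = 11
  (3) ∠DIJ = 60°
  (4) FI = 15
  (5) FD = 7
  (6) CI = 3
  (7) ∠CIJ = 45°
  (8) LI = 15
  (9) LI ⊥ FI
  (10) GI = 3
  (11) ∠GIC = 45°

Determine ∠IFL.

Step 1: By the law of cosines on triangle FIL: FL² = 15² + 15² − 2·15·15·cos(90°) = 450, so FL = 15·√2.
Step 2: By the inverse law of cosines on triangle IFL: cos(∠IFL) = (15² + (15·√2)² − 15²) / (2·15·15·√2) = 450/636.4 = 0.7071, so ∠IFL = 45°.

Therefore, the measure of angle ∠IFL = 45°.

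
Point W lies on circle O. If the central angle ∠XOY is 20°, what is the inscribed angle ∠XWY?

By the inscribed angle theorem, the inscribed angle is half the central angle.
Inscribed angle = 20° / 2 = 10°

10°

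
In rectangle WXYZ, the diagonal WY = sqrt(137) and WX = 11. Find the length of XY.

b = sqrt(d^2 - a^2) = sqrt(137 - 121) = sqrt(16) = 4

4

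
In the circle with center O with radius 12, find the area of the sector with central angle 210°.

The full circle has area πr² = π(12)² = 144*pi.
The sector covers 210° out of 360°, a fraction of 7/12.
Sector area = 144*pi × 7/12 = 84*pi.

84*pi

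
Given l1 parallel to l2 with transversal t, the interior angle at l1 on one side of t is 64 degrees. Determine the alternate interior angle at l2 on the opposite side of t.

Alternate interior angles lie on opposite sides of the transversal, between the parallel lines.
By the alternate interior angle theorem, they are equal: 64 degrees.

64 degrees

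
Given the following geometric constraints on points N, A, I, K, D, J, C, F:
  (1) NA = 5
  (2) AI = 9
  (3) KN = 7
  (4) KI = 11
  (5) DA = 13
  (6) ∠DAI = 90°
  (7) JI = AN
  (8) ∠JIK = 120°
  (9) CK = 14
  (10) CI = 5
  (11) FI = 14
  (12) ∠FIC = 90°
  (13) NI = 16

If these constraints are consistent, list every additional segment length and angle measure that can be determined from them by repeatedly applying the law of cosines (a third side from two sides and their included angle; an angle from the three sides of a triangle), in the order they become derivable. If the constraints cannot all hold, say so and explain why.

These constraints are not satisfiable: by the triangle inequality in triangle ANI, (1) NA = 5 and (2) AI = 9 force NI ≤ 5 + 9 = 14, but (13) says NI = 16. No planar figure meets all of them, so nothing further can be derived.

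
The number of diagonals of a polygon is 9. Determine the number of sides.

Using d = n(n - 3)/2, we solve 9 = n(n - 3)/2.
So n(n - 3) = 18.
Testing n = 6: 6 * 3 = 18 = 18. Correct.
The polygon has 6 sides.

6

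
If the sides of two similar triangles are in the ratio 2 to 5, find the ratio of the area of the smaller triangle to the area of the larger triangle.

Area scales with the square of linear dimensions. If every length is multiplied by 2/5, then the area is multiplied by (2/5)^2 = 4/25.
The area ratio is 4:25.

4:25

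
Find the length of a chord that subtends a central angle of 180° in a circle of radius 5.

Drop a perpendicular from the center to the chord, bisecting both the chord and the central angle.
Each half-chord = r sin(θ/2) = 5 sin(90°).
The full chord = 2 × 5 × sin(90°) = 10.

10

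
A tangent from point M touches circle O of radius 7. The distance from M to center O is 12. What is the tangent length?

Let T be the point of tangency. Then OT ⊥ MT (radius ⊥ tangent).
In right triangle OTM: OM² = OT² + MT²
12² = 7² + MT²
MT² = 95, MT = sqrt(95)

sqrt(95)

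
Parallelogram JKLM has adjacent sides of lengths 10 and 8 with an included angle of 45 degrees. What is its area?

Area = 10 * 8 * sin(45°) = 80 * sqrt(2)/2 = 40*sqrt(2)

40*sqrt(2)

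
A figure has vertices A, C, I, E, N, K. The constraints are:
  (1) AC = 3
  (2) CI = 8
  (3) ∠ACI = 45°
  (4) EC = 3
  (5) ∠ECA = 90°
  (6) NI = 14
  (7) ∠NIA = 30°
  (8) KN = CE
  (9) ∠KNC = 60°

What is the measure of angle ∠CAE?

Step 1: By the law of cosines on triangle ACE: AE² = 3² + 3² − 2·3·3·cos(90°) = 18, so AE = 3·√2.
Step 2: By the inverse law of cosines on triangle CAE: cos(∠CAE) = (3² + (3·√2)² − 3²) / (2·3·3·√2) = 18/25.46 = 0.7071, so ∠CAE = 45°.

Therefore, the measure of angle ∠CAE = 45°.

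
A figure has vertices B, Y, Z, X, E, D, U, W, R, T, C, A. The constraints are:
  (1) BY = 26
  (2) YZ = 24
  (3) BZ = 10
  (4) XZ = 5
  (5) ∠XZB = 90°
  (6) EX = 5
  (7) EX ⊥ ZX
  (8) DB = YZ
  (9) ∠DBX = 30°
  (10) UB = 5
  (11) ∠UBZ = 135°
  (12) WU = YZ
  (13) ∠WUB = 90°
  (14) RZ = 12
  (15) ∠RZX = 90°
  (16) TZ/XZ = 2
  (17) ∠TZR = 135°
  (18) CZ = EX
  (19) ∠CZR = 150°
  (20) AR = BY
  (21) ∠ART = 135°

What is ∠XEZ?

Step 1: By the law of cosines on triangle EXZ: EZ² = 5² + 5² − 2·5·5·cos(90°) = 50, so EZ = 5·√2.
Step 2: By the inverse law of cosines on triangle XEZ: cos(∠XEZ) = (5² + (5·√2)² − 5²) / (2·5·5·√2) = 50/70.71 = 0.7071, so ∠XEZ = 45°.

Therefore, the measure of angle ∠XEZ = 45°.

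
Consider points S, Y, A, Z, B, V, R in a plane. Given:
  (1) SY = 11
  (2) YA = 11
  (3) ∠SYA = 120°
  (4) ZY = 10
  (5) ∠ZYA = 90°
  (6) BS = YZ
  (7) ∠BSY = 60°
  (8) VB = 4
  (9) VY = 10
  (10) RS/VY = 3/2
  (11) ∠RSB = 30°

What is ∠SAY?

Step 1: By the law of cosines on triangle AYS: AS² = 11² + 11² − 2·11·11·cos(120°) = 363, so AS = 11·√3.
Step 2: By the inverse law of cosines on triangle SAY: cos(∠SAY) = ((11·√3)² + 11² − 11²) / (2·11·√3·11) = 363/419.16 = 0.866, so ∠SAY = 30°.

Therefore, the measure of angle ∠SAY = 30°.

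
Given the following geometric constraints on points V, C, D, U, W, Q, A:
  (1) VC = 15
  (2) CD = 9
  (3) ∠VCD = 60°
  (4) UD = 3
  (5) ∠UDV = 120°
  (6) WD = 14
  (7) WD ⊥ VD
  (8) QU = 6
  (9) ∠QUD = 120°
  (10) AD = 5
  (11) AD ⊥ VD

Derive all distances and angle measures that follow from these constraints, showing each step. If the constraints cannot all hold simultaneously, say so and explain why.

The constraints are consistent.

Step 1: From VC = 15, CD = 9, and ∠VCD = 60°, by the law of cosines:
  VD² = VC² + CD² - 2·VC·CD·cos(60°) = 225 + 81 - 135 = 171
  VD = 3·√19

Step 2: From DU = 3, UQ = 6, and ∠DUQ = 120°, by the law of cosines:
  DQ² = DU² + UQ² - 2·DU·UQ·cos(120°) = 9 + 36 + 18 = 63
  DQ = 3·√7

Step 3: From VD = 3·√19, DU = 3, and ∠VDU = 120°, by the law of cosines:
  VU² = VD² + DU² - 2·VD·DU·cos(120°) = 171 + 9 + 39.23 = 219.2
  VU ≈ 14.81

Step 4: From VD = 3·√19, DW = 14, and ∠VDW = 90°, by the law of cosines:
  VW² = VD² + DW² - 2·VD·DW·cos(90°) = 171 + 196 - 0 = 367
  VW ≈ 19.16

Step 5: From VD = 3·√19, DA = 5, and ∠VDA = 90°, by the law of cosines:
  VA² = VD² + DA² - 2·VD·DA·cos(90°) = 171 + 25 - 0 = 196
  VA = 14

Step 6: From VC = 15, VD = 3·√19, CD = 9, by the inverse law of cosines:
  cos(∠CVD) = (VC² + VD² - CD²) / (2·VC·VD)
  ∠CVD = 36.59°

Step 7: From DC = 9, DV = 3·√19, CV = 15, by the inverse law of cosines:
  cos(∠CDV) = (DC² + DV² - CV²) / (2·DC·DV)
  ∠CDV = 83.41°

Step 8: From DQ = 3·√7, DU = 3, QU = 6, by the inverse law of cosines:
  cos(∠QDU) = (DQ² + DU² - QU²) / (2·DQ·DU)
  ∠QDU = 40.89°

Step 9: From QD = 3·√7, QU = 6, DU = 3, by the inverse law of cosines:
  cos(∠DQU) = (QD² + QU² - DU²) / (2·QD·QU)
  ∠DQU = 19.11°

Step 10: From VA = 14, VD = 3·√19, AD = 5, by the inverse law of cosines:
  cos(∠AVD) = (VA² + VD² - AD²) / (2·VA·VD)
  ∠AVD = 20.92°

Step 11: From VD = 3·√19, VU = 14.81, DU = 3, by the inverse law of cosines:
  cos(∠DVU) = (VD² + VU² - DU²) / (2·VD·VU)
  ∠DVU = 10.11°

Step 12: From VD = 3·√19, VW = 19.16, DW = 14, by the inverse law of cosines:
  cos(∠DVW) = (VD² + VW² - DW²) / (2·VD·VW)
  ∠DVW = 46.95°

Step 13: From UD = 3, UV = 14.81, DV = 3·√19, by the inverse law of cosines:
  cos(∠DUV) = (UD² + UV² - DV²) / (2·UD·UV)
  ∠DUV = 49.89°

Step 14: From WD = 14, WV = 19.16, DV = 3·√19, by the inverse law of cosines:
  cos(∠DWV) = (WD² + WV² - DV²) / (2·WD·WV)
  ∠DWV = 43.05°

Step 15: From AD = 5, AV = 14, DV = 3·√19, by the inverse law of cosines:
  cos(∠DAV) = (AD² + AV² - DV²) / (2·AD·AV)
  ∠DAV = 69.08°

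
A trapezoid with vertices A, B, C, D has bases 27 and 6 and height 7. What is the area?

A trapezoid's area equals the midsegment times the height.
The midsegment is (27 + 6) / 2 = 33/2.
Area = 33/2 * 7 = 231/2.

231/2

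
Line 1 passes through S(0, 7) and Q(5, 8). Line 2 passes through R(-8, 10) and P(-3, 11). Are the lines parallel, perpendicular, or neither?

Slope of line 1: m1 = (8 - 7)/(5 - 0) = 1/5 = 1/5
Slope of line 2: m2 = (11 - 10)/(-3 - -8) = 1/5 = 1/5
Two lines are parallel if and only if they have equal slopes (or both are vertical).
Here m1 = m2 = 1/5, confirming the lines are parallel.

Parallel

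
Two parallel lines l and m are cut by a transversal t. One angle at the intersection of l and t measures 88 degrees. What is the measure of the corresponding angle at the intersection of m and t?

When a transversal crosses parallel lines, angles in the same position at each intersection are called corresponding angles.
These are always equal, so the answer is 88 degrees.

88 degrees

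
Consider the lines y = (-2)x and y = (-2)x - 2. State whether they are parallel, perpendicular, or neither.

Slope of line 1: m1 = -2
Slope of line 2: m2 = -2
Since m1 = m2 = -2, the lines are parallel.

Parallel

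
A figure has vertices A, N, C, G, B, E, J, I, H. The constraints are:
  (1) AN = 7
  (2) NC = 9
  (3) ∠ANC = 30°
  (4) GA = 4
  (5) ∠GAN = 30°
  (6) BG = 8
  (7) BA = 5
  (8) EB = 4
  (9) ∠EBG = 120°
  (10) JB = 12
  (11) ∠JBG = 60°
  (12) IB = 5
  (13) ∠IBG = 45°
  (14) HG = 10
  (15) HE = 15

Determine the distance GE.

Step 1: By the law of cosines on triangle GBE: GE² = 8² + 4² − 2·8·4·cos(120°) = 112, so GE = 4·√7.

Therefore, the length of GE = 4·√7.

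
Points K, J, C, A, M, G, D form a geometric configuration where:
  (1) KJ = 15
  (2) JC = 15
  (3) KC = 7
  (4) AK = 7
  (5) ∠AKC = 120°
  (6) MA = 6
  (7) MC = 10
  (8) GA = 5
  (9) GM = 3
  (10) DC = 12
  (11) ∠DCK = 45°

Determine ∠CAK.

Step 1: By the law of cosines on triangle AKC: AC² = 7² + 7² − 2·7·7·cos(120°) = 147, so AC = 7·√3.
Step 2: By the inverse law of cosines on triangle CAK: cos(∠CAK) = ((7·√3)² + 7² − 7²) / (2·7·√3·7) = 147/169.74 = 0.866, so ∠CAK = 30°.

Therefore, the measure of angle ∠CAK = 30°.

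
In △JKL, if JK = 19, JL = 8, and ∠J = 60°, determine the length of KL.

By the law of cosines: KL^2 = JK^2 + JL^2 - 2*JK*JL*cos(J)
KL^2 = 19^2 + 8^2 - 2*19*8*cos(60°)
KL^2 = 361 + 64 - 304*(1/2)
KL^2 = 273
KL = sqrt(273)

sqrt(273)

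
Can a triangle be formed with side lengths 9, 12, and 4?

Yes.
The triangle inequality requires that the sum of any two sides exceeds the third.
Here 4 + 9 = 13 > 12, so the condition is met.

Yes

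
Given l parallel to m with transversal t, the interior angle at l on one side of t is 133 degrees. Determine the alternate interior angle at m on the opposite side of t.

Alternate interior angles formed by parallel lines and a transversal are equal.
The given angle is 133 degrees.
The alternate interior angle = 133 degrees.

133 degrees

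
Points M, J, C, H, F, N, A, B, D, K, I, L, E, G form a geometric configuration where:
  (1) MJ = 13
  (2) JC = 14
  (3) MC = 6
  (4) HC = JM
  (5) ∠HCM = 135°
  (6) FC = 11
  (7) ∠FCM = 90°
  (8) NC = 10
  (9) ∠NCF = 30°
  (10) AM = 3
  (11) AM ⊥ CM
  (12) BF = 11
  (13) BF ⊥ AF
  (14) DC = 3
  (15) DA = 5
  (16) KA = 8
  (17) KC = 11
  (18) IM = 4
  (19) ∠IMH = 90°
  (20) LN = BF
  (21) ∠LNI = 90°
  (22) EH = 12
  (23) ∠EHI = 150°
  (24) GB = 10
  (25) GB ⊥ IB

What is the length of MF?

Step 1: By the law of cosines on triangle MCF: MF² = 6² + 11² − 2·6·11·cos(90°) = 157, so MF = √157.

Therefore, the length of MF = √157.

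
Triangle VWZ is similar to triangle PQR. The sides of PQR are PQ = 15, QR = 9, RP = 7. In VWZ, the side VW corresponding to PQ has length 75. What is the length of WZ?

Similar triangles have proportional sides. Setting up the proportion:
VW / PQ = WZ / QR
75 / 15 = WZ / 9
WZ = 9 * 75 / 15 = 45.

45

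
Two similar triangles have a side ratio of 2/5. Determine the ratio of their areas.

Area scales with the square of linear dimensions. If every length is multiplied by 2/5, then the area is multiplied by (2/5)^2 = 4/25.
The area ratio is 4:25.

4:25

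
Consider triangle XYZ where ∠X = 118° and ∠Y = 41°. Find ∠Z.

angle Z = 180 - 118 - 41 = 21 degrees.

21 degrees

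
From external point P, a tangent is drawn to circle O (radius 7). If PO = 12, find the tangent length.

Let T be the point of tangency. Then OT ⊥ PT (radius ⊥ tangent).
In right triangle OTP: OP² = OT² + PT²
12² = 7² + PT²
PT² = 95, PT = sqrt(95)

sqrt(95)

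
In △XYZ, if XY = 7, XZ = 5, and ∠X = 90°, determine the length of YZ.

The included angle is 90°, so the triangle is right-angled at X. The opposite side YZ is the hypotenuse.
By the Pythagorean theorem: YZ = sqrt(7^2 + 5^2) = sqrt(74) = sqrt(74).

sqrt(74)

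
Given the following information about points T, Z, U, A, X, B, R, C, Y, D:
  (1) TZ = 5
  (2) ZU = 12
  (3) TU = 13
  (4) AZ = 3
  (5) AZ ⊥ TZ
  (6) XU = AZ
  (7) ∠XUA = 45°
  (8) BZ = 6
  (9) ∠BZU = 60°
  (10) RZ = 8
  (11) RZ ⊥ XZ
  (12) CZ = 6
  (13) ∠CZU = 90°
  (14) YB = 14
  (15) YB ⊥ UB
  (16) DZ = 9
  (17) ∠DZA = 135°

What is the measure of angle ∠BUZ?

Step 1: By the law of cosines on triangle UZB: UB² = 12² + 6² − 2·12·6·cos(60°) = 108, so UB = 6·√3.
Step 2: By the inverse law of cosines on triangle BUZ: cos(∠BUZ) = ((6·√3)² + 12² − 6²) / (2·6·√3·12) = 216/249.42 = 0.866, so ∠BUZ = 30°.

Therefore, the measure of angle ∠BUZ = 30°.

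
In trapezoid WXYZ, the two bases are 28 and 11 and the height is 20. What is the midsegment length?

The midsegment of a trapezoid = (base1 + base2) / 2
midsegment = (28 + 11) / 2
midsegment = 39 / 2
midsegment = 39/2

39/2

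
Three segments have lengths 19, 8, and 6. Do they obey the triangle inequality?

The longest side is 19. The other two sides sum to 6 + 8 = 14.
Since 14 ≤ 19, the two shorter sides cannot reach around to close the triangle.

No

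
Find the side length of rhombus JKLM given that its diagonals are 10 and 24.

Half-diagonals are 5 and 12. side = sqrt(5^2 + 12^2) = sqrt(169) = 13

13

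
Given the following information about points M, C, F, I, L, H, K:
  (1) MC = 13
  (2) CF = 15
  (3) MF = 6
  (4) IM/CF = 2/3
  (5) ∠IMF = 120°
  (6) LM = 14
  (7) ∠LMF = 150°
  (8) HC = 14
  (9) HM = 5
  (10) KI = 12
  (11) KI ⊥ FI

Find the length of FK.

From the given relations: IM = 2/3·CF = 2/3·15 = 10.
Step 1: By the law of cosines on triangle FMI: FI² = 6² + 10² − 2·6·10·cos(120°) = 196, so FI = 14.
Step 2: By the law of cosines on triangle FIK: FK² = 14² + 12² − 2·14·12·cos(90°) = 340, so FK = 2·√85.

Therefore, the length of FK = 2·√85.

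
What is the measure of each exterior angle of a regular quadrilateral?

Each exterior angle of a regular n-gon is 360 / n.
For n = 4: 360 / 4 = 90 degrees.

90 degrees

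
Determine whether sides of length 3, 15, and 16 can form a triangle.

Yes.
The triangle inequality requires that the sum of any two sides exceeds the third.
Here 3 + 15 = 18 > 16, so the condition is met.

Yes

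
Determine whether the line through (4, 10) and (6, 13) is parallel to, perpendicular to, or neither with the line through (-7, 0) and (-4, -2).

Slope of line 1: m1 = (13 - 10)/(6 - 4) = 3/2 = 3/2
Slope of line 2: m2 = (-2 - 0)/(-4 - -7) = -2/3 = -2/3
m1 * m2 = (3/2) * (-2/3) = -1 = -1, so the lines are perpendicular.

Perpendicular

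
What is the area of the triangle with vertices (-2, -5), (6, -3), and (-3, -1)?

Using the Shoelace formula for a triangle:
Area = (1/2)|x0(y1 - y2) + x1(y2 - y0) + x2(y0 - y1)|
Area = (1/2)|-2(-3 - -1) + 6(-1 - -5) + -3(-5 - -3)|
Area = (1/2)|4 + 24 + 6|
Area = (1/2)|34|
Area = (1/2)(34)
Area = 17

17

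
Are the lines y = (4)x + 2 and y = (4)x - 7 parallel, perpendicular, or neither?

Slope of line 1: m1 = 4
Slope of line 2: m2 = 4
Two lines are parallel if and only if they have equal slopes (or both are vertical).
Here m1 = m2 = 4, confirming the lines are parallel.

Parallel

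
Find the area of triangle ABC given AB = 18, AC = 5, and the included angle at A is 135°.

Area = (1/2)(18)(5) sin(135°) = (1/2)(18)(5)(sqrt(2)/2) = 45*sqrt(2)/2

45*sqrt(2)/2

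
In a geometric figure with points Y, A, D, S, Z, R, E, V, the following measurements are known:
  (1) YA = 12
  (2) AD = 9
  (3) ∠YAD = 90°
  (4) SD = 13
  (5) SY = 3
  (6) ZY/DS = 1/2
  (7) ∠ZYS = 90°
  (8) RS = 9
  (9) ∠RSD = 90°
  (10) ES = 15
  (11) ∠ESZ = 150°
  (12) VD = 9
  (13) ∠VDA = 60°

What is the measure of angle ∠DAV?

Step 1: By the law of cosines on triangle ADV: AV² = 9² + 9² − 2·9·9·cos(60°) = 81, so AV = 9.
Step 2: By the inverse law of cosines on triangle DAV: cos(∠DAV) = (9² + 9² − 9²) / (2·9·9) = 81/162 = 0.5, so ∠DAV = 60°.

Therefore, the measure of angle ∠DAV = 60°.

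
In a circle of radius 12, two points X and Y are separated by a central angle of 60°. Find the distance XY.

Drop a perpendicular from the center to the chord, bisecting both the chord and the central angle.
Each half-chord = r sin(θ/2) = 12 sin(30°).
The full chord = 2 × 12 × sin(30°) = 12.

12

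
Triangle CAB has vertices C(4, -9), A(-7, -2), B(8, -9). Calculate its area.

The Shoelace formula computes the area from vertex coordinates by summing cross products.
For vertices (4,-9), (-7,-2), (8,-9):
Signed sum = 4*-2 - -7*-9 + -7*-9 - 8*-2 + 8*-9 - 4*-9
= -71 + 79 + -36 = -28
Area = (1/2)|-28| = 14.

14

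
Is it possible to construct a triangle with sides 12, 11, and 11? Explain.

Sort the sides: 11, 11, 12.
It suffices to check that the sum of the two smallest exceeds the largest:
11 + 11 = 22 > 12. ✓
Yes, a valid triangle can be formed.

Yes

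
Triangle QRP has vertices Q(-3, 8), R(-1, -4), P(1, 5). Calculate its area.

The Shoelace formula computes the area from vertex coordinates by summing cross products.
For vertices (-3,8), (-1,-4), (1,5):
Signed sum = -3*-4 - -1*8 + -1*5 - 1*-4 + 1*8 - -3*5
= 20 + -1 + 23 = 42
Area = (1/2)|42| = 21.

21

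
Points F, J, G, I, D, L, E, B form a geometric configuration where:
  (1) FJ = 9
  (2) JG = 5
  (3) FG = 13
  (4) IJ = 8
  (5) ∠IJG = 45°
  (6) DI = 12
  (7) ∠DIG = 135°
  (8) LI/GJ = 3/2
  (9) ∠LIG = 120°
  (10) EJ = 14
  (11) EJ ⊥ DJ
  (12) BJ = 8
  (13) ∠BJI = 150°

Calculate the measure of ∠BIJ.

Step 1: By the law of cosines on triangle IJB: IB² = 8² + 8² − 2·8·8·cos(150°) = 238.85, so IB ≈ 15.45.
Step 2: By the inverse law of cosines on triangle BIJ: cos(∠BIJ) = (15.45² + 8² − 8²) / (2·15.45·8) = 238.85/247.28 = 0.9659, so ∠BIJ = 15°.

Therefore, the measure of angle ∠BIJ = 15°.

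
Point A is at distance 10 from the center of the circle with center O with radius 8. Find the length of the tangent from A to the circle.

The tangent, radius, and line from the external point to the center form a right triangle.
The right angle is where the tangent meets the radius.
By the Pythagorean theorem: tangent² + 8² = 10²
tangent² = 100 - 64 = 36
tangent = 6

6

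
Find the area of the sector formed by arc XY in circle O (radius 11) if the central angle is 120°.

Sector area = π(11²)(1/3) = 121*pi/3

121*pi/3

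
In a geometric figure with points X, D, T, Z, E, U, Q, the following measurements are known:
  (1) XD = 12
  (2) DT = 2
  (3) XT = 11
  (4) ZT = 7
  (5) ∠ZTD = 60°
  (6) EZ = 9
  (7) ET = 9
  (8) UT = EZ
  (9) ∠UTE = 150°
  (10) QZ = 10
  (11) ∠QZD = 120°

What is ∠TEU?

From the given relations: UT = EZ = 9.
Step 1: By the law of cosines on triangle ETU: EU² = 9² + 9² − 2·9·9·cos(150°) = 302.3, so EU ≈ 17.39.
Step 2: By the inverse law of cosines on triangle TEU: cos(∠TEU) = (9² + 17.39² − 9²) / (2·9·17.39) = 302.3/312.96 = 0.9659, so ∠TEU = 15°.

Therefore, the measure of angle ∠TEU = 15°.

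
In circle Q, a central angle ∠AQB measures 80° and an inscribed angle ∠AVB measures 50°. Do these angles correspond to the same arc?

By the inscribed angle theorem, the inscribed angle for a central angle of 80° should be 80° / 2 = 40°.
The given inscribed angle is 50°, which does not equal 40°.
Therefore, no, they do not correspond to the same arc.

No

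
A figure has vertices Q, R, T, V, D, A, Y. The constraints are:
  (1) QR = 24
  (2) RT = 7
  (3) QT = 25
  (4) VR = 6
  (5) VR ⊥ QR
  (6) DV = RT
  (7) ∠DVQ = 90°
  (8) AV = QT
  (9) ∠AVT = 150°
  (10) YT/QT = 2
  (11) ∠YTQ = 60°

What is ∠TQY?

From the given relations: YT = 2·QT = 2·25 = 50.
Step 1: By the law of cosines on triangle QTY: QY² = 25² + 50² − 2·25·50·cos(60°) = 1875, so QY ≈ 43.3.
Step 2: By the inverse law of cosines on triangle TQY: cos(∠TQY) = (25² + 43.3² − 50²) / (2·25·43.3) = 0/2165.06 = 0, so ∠TQY = 90°.

Therefore, the measure of angle ∠TQY = 90°.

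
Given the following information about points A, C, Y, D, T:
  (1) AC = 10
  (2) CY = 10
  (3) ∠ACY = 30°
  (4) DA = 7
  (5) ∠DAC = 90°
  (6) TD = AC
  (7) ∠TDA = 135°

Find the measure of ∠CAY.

Step 1: By the law of cosines on triangle ACY: AY² = 10² + 10² − 2·10·10·cos(30°) = 26.79, so AY ≈ 5.18.
Step 2: By the inverse law of cosines on triangle CAY: cos(∠CAY) = (10² + 5.18² − 10²) / (2·10·5.18) = 26.79/103.53 = 0.2588, so ∠CAY = 75°.

Therefore, the measure of angle ∠CAY = 75°.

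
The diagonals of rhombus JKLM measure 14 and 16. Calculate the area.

Area of a rhombus = (d1 * d2) / 2
Area = (14 * 16) / 2
Area = 224 / 2
Area = 112

112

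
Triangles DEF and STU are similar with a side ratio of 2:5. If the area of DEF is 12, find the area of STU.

The ratio of areas of similar triangles = (side ratio)^2.
Side ratio = 2:5, so area ratio = 4:25.
Area of STU / Area of DEF = 25/4
Area of STU = 12 * 25/4 = 75

75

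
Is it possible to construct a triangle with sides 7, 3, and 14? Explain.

No.
The triangle inequality is violated: 7 + 3 = 10 ≤ 14.
These lengths cannot form a triangle.

No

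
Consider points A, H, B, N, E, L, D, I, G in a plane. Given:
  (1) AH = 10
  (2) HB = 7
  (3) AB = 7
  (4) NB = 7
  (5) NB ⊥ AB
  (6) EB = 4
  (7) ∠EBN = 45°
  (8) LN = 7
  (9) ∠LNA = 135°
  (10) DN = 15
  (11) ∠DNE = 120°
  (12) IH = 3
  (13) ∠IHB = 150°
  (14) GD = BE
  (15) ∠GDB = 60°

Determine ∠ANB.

Step 1: By the law of cosines on triangle NBA: NA² = 7² + 7² − 2·7·7·cos(90°) = 98, so NA = 7·√2.
Step 2: By the inverse law of cosines on triangle ANB: cos(∠ANB) = ((7·√2)² + 7² − 7²) / (2·7·√2·7) = 98/138.59 = 0.7071, so ∠ANB = 45°.

Therefore, the measure of angle ∠ANB = 45°.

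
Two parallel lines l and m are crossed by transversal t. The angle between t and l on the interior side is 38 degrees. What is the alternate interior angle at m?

Alternate interior angles are equal: 38 degrees.

38 degrees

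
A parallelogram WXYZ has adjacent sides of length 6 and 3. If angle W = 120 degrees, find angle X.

Opposite sides of a parallelogram are parallel, so consecutive angles form co-interior angles on a transversal.
Co-interior angles sum to 180°, giving angle X = 180 - 120 = 60 degrees.

60 degrees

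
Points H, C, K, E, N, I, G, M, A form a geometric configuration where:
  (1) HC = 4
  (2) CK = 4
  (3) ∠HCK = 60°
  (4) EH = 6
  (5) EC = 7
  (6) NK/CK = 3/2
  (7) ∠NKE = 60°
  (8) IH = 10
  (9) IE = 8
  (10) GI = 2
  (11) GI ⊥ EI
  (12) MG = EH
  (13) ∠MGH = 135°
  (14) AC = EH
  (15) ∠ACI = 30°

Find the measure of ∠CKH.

Step 1: By the law of cosines on triangle KCH: KH² = 4² + 4² − 2·4·4·cos(60°) = 16, so KH = 4.
Step 2: By the inverse law of cosines on triangle CKH: cos(∠CKH) = (4² + 4² − 4²) / (2·4·4) = 16/32 = 0.5, so ∠CKH = 60°.

Therefore, the measure of angle ∠CKH = 60°.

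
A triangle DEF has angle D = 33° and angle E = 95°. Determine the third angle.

angle F = 180 - 33 - 95 = 52 degrees.

52 degrees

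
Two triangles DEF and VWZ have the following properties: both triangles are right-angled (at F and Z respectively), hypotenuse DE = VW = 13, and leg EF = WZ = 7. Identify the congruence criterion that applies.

The given information matches HL: The hypotenuse and one leg of two right triangles are equal (Hypotenuse-Leg).

HL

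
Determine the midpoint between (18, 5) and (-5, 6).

M = ((x₁ + x₂)/2, (y₁ + y₂)/2)
= ((18 + -5)/2, (5 + 6)/2)
= (13/2, 11/2) = (13/2, 11/2)

(13/2, 11/2)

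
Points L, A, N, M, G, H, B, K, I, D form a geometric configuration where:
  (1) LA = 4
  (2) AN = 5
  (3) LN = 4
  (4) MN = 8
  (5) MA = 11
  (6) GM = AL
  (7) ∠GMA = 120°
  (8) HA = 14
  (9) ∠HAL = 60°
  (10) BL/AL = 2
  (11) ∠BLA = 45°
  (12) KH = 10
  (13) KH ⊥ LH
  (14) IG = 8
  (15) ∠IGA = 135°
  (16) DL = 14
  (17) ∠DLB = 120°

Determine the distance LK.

Step 1: By the law of cosines on triangle LAH: LH² = 4² + 14² − 2·4·14·cos(60°) = 156, so LH = 2·√39.
Step 2: By the law of cosines on triangle LHK: LK² = (2·√39)² + 10² − 2·2·√39·10·cos(90°) = 256, so LK = 16.

Therefore, the length of LK = 16.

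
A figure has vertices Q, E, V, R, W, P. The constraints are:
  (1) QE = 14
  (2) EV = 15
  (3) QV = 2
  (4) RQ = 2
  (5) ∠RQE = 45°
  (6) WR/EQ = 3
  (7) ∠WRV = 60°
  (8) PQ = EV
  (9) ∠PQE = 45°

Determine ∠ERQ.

Step 1: By the law of cosines on triangle RQE: RE² = 2² + 14² − 2·2·14·cos(45°) = 160.4, so RE ≈ 12.66.
Step 2: By the inverse law of cosines on triangle ERQ: cos(∠ERQ) = (12.66² + 2² − 14²) / (2·12.66·2) = -31.6/50.66 = -0.6237, so ∠ERQ = 128.59°.

Therefore, the measure of angle ∠ERQ = 128.59°.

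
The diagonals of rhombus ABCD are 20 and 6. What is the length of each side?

Half-diagonals are 10 and 3. side = sqrt(10^2 + 3^2) = sqrt(109)

sqrt(109)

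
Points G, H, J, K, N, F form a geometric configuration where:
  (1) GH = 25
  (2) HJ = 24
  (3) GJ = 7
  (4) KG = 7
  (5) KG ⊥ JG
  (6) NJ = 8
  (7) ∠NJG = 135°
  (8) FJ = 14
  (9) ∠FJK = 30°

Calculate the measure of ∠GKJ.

Step 1: By the law of cosines on triangle KGJ: KJ² = 7² + 7² − 2·7·7·cos(90°) = 98, so KJ = 7·√2.
Step 2: By the inverse law of cosines on triangle GKJ: cos(∠GKJ) = (7² + (7·√2)² − 7²) / (2·7·7·√2) = 98/138.59 = 0.7071, so ∠GKJ = 45°.

Therefore, the measure of angle ∠GKJ = 45°.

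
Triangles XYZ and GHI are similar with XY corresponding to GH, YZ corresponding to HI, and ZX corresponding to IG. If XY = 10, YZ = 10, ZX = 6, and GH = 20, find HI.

k = 20/10 = 2. HI = 2 * 10 = 20.

20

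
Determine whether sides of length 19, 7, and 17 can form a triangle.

Sort the sides: 7, 17, 19.
It suffices to check that the sum of the two smallest exceeds the largest:
7 + 17 = 24 > 19. ✓
Yes, a valid triangle can be formed.

Yes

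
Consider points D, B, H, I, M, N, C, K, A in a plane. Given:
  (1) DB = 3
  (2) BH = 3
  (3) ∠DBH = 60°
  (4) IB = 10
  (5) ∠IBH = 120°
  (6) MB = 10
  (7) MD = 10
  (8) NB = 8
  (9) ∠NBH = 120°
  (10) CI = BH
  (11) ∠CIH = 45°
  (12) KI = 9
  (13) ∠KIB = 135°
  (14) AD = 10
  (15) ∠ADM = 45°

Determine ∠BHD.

Step 1: By the law of cosines on triangle HBD: HD² = 3² + 3² − 2·3·3·cos(60°) = 9, so HD = 3.
Step 2: By the inverse law of cosines on triangle BHD: cos(∠BHD) = (3² + 3² − 3²) / (2·3·3) = 9/18 = 0.5, so ∠BHD = 60°.

Therefore, the measure of angle ∠BHD = 60°.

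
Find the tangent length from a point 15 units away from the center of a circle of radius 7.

tangent = √(d² - r²) = √(15² - 7²) = √(225 - 49) = √176 = 4*sqrt(11)

4*sqrt(11)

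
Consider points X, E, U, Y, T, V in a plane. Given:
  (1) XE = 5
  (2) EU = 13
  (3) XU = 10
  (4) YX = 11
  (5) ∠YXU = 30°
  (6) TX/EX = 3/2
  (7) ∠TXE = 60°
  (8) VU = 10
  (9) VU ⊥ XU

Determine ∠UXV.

Step 1: By the law of cosines on triangle XUV: XV² = 10² + 10² − 2·10·10·cos(90°) = 200, so XV = 10·√2.
Step 2: By the inverse law of cosines on triangle UXV: cos(∠UXV) = (10² + (10·√2)² − 10²) / (2·10·10·√2) = 200/282.84 = 0.7071, so ∠UXV = 45°.

Therefore, the measure of angle ∠UXV = 45°.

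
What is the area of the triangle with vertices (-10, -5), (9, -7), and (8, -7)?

Using the Shoelace formula for a triangle:
Area = (1/2)|x0(y1 - y2) + x1(y2 - y0) + x2(y0 - y1)|
Area = (1/2)|-10(-7 - -7) + 9(-7 - -5) + 8(-5 - -7)|
Area = (1/2)|0 + -18 + 16|
Area = (1/2)|-2|
Area = (1/2)(2)
Area = 1

1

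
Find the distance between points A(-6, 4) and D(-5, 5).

The horizontal distance is |-5 - -6| = 1 and the vertical distance is |5 - 4| = 1.
By the Pythagorean theorem, d = sqrt(1^2 + 1^2) = sqrt(2).

sqrt(2)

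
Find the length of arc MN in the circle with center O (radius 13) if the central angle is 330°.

Arc length = 2πr × θ/360
= 2π × 13 × 11/12
= 143*pi/6

143*pi/6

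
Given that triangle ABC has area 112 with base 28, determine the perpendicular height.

height = 2 * 112 / 28 = 8

8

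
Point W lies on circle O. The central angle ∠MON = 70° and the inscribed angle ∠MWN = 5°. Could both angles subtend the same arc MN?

By the inscribed angle theorem, the inscribed angle for a central angle of 70° should be 70° / 2 = 35°.
The given inscribed angle is 5°, which does not equal 35°.
Therefore, no, they do not correspond to the same arc.

No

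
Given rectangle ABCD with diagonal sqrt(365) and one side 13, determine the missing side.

b = sqrt(d^2 - a^2) = sqrt(365 - 169) = sqrt(196) = 14

14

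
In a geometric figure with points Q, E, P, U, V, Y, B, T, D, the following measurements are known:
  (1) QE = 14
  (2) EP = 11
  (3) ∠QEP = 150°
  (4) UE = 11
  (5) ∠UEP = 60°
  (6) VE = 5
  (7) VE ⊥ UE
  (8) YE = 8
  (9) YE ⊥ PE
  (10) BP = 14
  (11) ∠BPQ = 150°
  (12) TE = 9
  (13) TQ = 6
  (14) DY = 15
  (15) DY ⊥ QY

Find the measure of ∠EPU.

Step 1: By the law of cosines on triangle PEU: PU² = 11² + 11² − 2·11·11·cos(60°) = 121, so PU = 11.
Step 2: By the inverse law of cosines on triangle EPU: cos(∠EPU) = (11² + 11² − 11²) / (2·11·11) = 121/242 = 0.5, so ∠EPU = 60°.

Therefore, the measure of angle ∠EPU = 60°.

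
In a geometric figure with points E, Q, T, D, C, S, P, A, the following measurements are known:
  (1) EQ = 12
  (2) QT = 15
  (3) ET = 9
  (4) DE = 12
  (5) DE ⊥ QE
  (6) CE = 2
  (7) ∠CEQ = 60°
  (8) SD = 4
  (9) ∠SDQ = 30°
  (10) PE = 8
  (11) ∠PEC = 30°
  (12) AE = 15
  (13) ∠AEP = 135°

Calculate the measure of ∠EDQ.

Step 1: By the law of cosines on triangle DEQ: DQ² = 12² + 12² − 2·12·12·cos(90°) = 288, so DQ = 12·√2.
Step 2: By the inverse law of cosines on triangle EDQ: cos(∠EDQ) = (12² + (12·√2)² − 12²) / (2·12·12·√2) = 288/407.29 = 0.7071, so ∠EDQ = 45°.

Therefore, the measure of angle ∠EDQ = 45°.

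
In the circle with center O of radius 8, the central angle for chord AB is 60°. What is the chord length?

Drop a perpendicular from the center to the chord, bisecting both the chord and the central angle.
Each half-chord = r sin(θ/2) = 8 sin(30°).
The full chord = 2 × 8 × sin(30°) = 8.

8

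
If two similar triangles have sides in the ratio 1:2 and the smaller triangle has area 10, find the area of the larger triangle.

Area ratio = (1/2)^2 = 1/4. Area of the larger triangle = 10 * 4/1 = 40.

40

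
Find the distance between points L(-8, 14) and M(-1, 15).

d = sqrt((-1 - -8)^2 + (15 - 14)^2)
d = sqrt(7^2 + 1^2)
d = sqrt(49 + 1)
d = sqrt(50) = 5*sqrt(2)

5*sqrt(2)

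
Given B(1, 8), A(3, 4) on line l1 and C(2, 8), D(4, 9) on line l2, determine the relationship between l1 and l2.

Slope of line 1: m1 = (4 - 8)/(3 - 1) = -4/2 = -2
Slope of line 2: m2 = (9 - 8)/(4 - 2) = 1/2 = 1/2
m1 * m2 = -1, so perpendicular.

Perpendicular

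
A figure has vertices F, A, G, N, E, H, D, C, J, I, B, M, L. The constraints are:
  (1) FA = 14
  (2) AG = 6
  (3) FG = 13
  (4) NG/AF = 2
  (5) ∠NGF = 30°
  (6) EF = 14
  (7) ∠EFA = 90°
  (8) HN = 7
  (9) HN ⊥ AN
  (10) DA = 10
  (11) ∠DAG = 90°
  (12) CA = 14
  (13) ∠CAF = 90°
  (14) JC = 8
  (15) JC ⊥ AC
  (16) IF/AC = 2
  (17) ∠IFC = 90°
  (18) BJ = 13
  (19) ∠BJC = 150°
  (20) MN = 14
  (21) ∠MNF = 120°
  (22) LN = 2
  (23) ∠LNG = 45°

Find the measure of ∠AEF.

Step 1: By the law of cosines on triangle EFA: EA² = 14² + 14² − 2·14·14·cos(90°) = 392, so EA = 14·√2.
Step 2: By the inverse law of cosines on triangle AEF: cos(∠AEF) = ((14·√2)² + 14² − 14²) / (2·14·√2·14) = 392/554.37 = 0.7071, so ∠AEF = 45°.

Therefore, the measure of angle ∠AEF = 45°.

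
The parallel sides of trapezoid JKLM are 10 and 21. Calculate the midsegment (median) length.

The midsegment of a trapezoid = (base1 + base2) / 2
midsegment = (10 + 21) / 2
midsegment = 31 / 2
midsegment = 31/2

31/2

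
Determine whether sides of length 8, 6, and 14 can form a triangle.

Check the triangle inequality: 8 + 6 = 14 ≤ 14.
Since the sum of two sides does not exceed the third, no triangle can be formed.

No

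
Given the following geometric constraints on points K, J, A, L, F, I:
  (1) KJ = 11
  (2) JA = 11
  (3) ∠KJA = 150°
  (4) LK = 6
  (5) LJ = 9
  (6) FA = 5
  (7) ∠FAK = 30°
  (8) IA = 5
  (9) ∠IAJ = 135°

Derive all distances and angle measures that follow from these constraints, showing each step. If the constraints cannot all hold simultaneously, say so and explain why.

The constraints are consistent.

Step 1: From KJ = 11, JA = 11, and ∠KJA = 150°, by the law of cosines:
  KA² = KJ² + JA² - 2·KJ·JA·cos(150°) = 121 + 121 + 209.6 = 451.6
  KA ≈ 21.25

Step 2: From JA = 11, AI = 5, and ∠JAI = 135°, by the law of cosines:
  JI² = JA² + AI² - 2·JA·AI·cos(135°) = 121 + 25 + 77.78 = 223.8
  JI ≈ 14.96

Step 3: From KJ = 11, KL = 6, JL = 9, by the inverse law of cosines:
  cos(∠JKL) = (KJ² + KL² - JL²) / (2·KJ·KL)
  ∠JKL = 54.85°

Step 4: From JK = 11, JL = 9, KL = 6, by the inverse law of cosines:
  cos(∠KJL) = (JK² + JL² - KL²) / (2·JK·JL)
  ∠KJL = 33.03°

Step 5: From LJ = 9, LK = 6, JK = 11, by the inverse law of cosines:
  cos(∠JLK) = (LJ² + LK² - JK²) / (2·LJ·LK)
  ∠JLK = 92.12°

Step 6: From KA = 21.25, AF = 5, and ∠KAF = 30°, by the law of cosines:
  KF² = KA² + AF² - 2·KA·AF·cos(30°) = 451.6 + 25 - 184 = 292.5
  KF ≈ 17.1

Step 7: From KA = 21.25, KJ = 11, AJ = 11, by the inverse law of cosines:
  cos(∠AKJ) = (KA² + KJ² - AJ²) / (2·KA·KJ)
  ∠AKJ = 15°

Step 8: From JA = 11, JI = 14.96, AI = 5, by the inverse law of cosines:
  cos(∠AJI) = (JA² + JI² - AI²) / (2·JA·JI)
  ∠AJI = 13.67°

Step 9: From AJ = 11, AK = 21.25, JK = 11, by the inverse law of cosines:
  cos(∠JAK) = (AJ² + AK² - JK²) / (2·AJ·AK)
  ∠JAK = 15°

Step 10: From IA = 5, IJ = 14.96, AJ = 11, by the inverse law of cosines:
  cos(∠AIJ) = (IA² + IJ² - AJ²) / (2·IA·IJ)
  ∠AIJ = 31.33°

Step 11: From KA = 21.25, KF = 17.1, AF = 5, by the inverse law of cosines:
  cos(∠AKF) = (KA² + KF² - AF²) / (2·KA·KF)
  ∠AKF = 8.4°

Step 12: From FA = 5, FK = 17.1, AK = 21.25, by the inverse law of cosines:
  cos(∠AFK) = (FA² + FK² - AK²) / (2·FA·FK)
  ∠AFK = 141.6°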